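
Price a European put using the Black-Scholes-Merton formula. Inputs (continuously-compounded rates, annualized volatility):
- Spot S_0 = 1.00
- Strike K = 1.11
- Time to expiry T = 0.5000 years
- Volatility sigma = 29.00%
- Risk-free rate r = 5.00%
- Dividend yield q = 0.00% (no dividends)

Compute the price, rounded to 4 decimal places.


d1 = (ln(S/K) + (r - q + 0.5*sigma^2) * T) / (sigma * sqrt(T)) = -0.28447645
d2 = d1 - sigma * sqrt(T) = -0.48953741
exp(-rT) = 0.97530991; exp(-qT) = 1.00000000
P = K * exp(-rT) * N(-d2) - S_0 * exp(-qT) * N(-d1)
N(-d1) = 0.61197736; N(-d2) = 0.68776936
P = 1.1100 * 0.97530991 * 0.68776936 - 1.0000 * 1.00000000 * 0.61197736 = 0.1326

Answer: Price = 0.1326


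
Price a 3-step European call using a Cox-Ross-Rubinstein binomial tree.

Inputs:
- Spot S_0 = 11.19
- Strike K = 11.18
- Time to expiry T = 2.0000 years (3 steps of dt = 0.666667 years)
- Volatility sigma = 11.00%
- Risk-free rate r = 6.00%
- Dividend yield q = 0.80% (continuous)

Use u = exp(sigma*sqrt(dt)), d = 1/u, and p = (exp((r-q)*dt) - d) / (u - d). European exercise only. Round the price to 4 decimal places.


Answer: Price = V(0,0) = 1.3593

Derivation:
dt = T/N = 0.666667
u = exp(sigma*sqrt(dt)) = 1.093971; d = 1/u = 0.914101
p = (exp((r-q)*dt) - d) / (u - d) = 0.673672
Discount per step: exp(-r*dt) = 0.960789
Stock lattice S(k, i) with i counting down-moves:
  k=0: S(0,0) = 11.1900
  k=1: S(1,0) = 12.2415; S(1,1) = 10.2288
  k=2: S(2,0) = 13.3919; S(2,1) = 11.1900; S(2,2) = 9.3501
  k=3: S(3,0) = 14.6504; S(3,1) = 12.2415; S(3,2) = 10.2288; S(3,3) = 8.5470
Terminal payoffs V(N, i) = max(S_T - K, 0):
  V(3,0) = 3.470352; V(3,1) = 1.061541; V(3,2) = 0.000000; V(3,3) = 0.000000
Backward induction: V(k, i) = exp(-r*dt) * [p * V(k+1, i) + (1-p) * V(k+1, i+1)].
  V(2,0) = exp(-r*dt) * [p*3.470352 + (1-p)*1.061541] = 2.579037
  V(2,1) = exp(-r*dt) * [p*1.061541 + (1-p)*0.000000] = 0.687090
  V(2,2) = exp(-r*dt) * [p*0.000000 + (1-p)*0.000000] = 0.000000
  V(1,0) = exp(-r*dt) * [p*2.579037 + (1-p)*0.687090] = 1.884724
  V(1,1) = exp(-r*dt) * [p*0.687090 + (1-p)*0.000000] = 0.444723
  V(0,0) = exp(-r*dt) * [p*1.884724 + (1-p)*0.444723] = 1.359336


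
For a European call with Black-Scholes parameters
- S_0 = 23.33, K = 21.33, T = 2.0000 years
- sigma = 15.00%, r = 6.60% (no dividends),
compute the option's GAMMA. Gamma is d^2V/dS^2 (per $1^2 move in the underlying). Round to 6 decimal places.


Answer: Gamma = 0.041572

Derivation:
d1 = 1.1508188958; d2 = 0.9386868615
phi(d1) = 0.2057423546; exp(-qT) = 1.0000000000; exp(-rT) = 0.8763409951
Gamma = exp(-qT) * phi(d1) / (S * sigma * sqrt(T)) = 1.0000000000 * 0.2057423546 / (23.3300 * 0.1500 * 1.4142135624) = 0.041572


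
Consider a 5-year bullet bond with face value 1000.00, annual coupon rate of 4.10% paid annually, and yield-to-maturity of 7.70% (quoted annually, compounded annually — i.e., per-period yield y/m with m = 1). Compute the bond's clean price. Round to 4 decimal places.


Answer: Price = 855.1187

Derivation:
Coupon per period c = face * coupon_rate / m = 41.000000
Periods per year m = 1; per-period yield y/m = 0.077000
Number of cashflows N = 5
Cashflows (t years, CF_t, discount factor 1/(1+y/m)^(m*t), PV):
  t = 1.0000: CF_t = 41.000000, DF = 0.928505, PV = 38.068709
  t = 2.0000: CF_t = 41.000000, DF = 0.862122, PV = 35.346991
  t = 3.0000: CF_t = 41.000000, DF = 0.800484, PV = 32.819862
  t = 4.0000: CF_t = 41.000000, DF = 0.743254, PV = 30.473409
  t = 5.0000: CF_t = 1041.000000, DF = 0.690115, PV = 718.409742
Price P = sum_t PV_t = 855.118713


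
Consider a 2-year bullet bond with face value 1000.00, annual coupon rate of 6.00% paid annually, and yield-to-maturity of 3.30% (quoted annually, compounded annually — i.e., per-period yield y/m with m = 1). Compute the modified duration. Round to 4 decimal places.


Coupon per period c = face * coupon_rate / m = 60.000000
Periods per year m = 1; per-period yield y/m = 0.033000
Number of cashflows N = 2
Cashflows (t years, CF_t, discount factor 1/(1+y/m)^(m*t), PV):
  t = 1.0000: CF_t = 60.000000, DF = 0.968054, PV = 58.083253
  t = 2.0000: CF_t = 1060.000000, DF = 0.937129, PV = 993.356693
Price P = sum_t PV_t = 1051.439945
First compute Macaulay numerator sum_t t * PV_t:
  t * PV_t at t = 1.0000: 58.083253
  t * PV_t at t = 2.0000: 1986.713386
Macaulay duration D = 2044.796638 / 1051.439945 = 1.944758
Modified duration = D / (1 + y/m) = 1.944758 / (1 + 0.033000) = 1.882632

Answer: Modified duration = 1.8826


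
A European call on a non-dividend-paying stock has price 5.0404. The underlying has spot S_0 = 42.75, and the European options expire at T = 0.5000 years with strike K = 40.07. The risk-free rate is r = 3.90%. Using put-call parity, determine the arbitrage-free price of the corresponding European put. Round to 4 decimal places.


Answer: Put price = 1.5866

Derivation:
Put-call parity: C - P = S_0 * exp(-qT) - K * exp(-rT).
S_0 * exp(-qT) = 42.7500 * 1.00000000 = 42.75000000
K * exp(-rT) = 40.0700 * 0.98068890 = 39.29620403
P = C - S*exp(-qT) + K*exp(-rT)
P = 5.0404 - 42.75000000 + 39.29620403 = 1.5866


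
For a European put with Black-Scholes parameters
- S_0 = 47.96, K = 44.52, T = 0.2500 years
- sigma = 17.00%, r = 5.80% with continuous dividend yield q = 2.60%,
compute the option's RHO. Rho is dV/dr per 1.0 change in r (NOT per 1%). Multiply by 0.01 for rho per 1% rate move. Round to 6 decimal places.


Answer: Rho = -1.940534

Derivation:
d1 = 1.0122506324; d2 = 0.9272506324
phi(d1) = 0.2390065780; exp(-qT) = 0.9935210793; exp(-rT) = 0.9856046187
N(-d2) = 0.1768982099
Rho = -K*T*exp(-rT)*N(-d2) = -44.5200 * 0.2500 * 0.9856046187 * 0.1768982099 = -1.940534


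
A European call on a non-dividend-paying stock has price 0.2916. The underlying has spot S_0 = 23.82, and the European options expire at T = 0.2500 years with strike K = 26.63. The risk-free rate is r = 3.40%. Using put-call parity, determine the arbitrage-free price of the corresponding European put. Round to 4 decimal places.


Answer: Put price = 2.8762

Derivation:
Put-call parity: C - P = S_0 * exp(-qT) - K * exp(-rT).
S_0 * exp(-qT) = 23.8200 * 1.00000000 = 23.82000000
K * exp(-rT) = 26.6300 * 0.99153602 = 26.40460429
P = C - S*exp(-qT) + K*exp(-rT)
P = 0.2916 - 23.82000000 + 26.40460429 = 2.8762


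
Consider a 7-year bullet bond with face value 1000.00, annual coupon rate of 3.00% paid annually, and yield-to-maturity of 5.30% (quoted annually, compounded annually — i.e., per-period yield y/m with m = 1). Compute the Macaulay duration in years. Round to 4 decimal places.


Coupon per period c = face * coupon_rate / m = 30.000000
Periods per year m = 1; per-period yield y/m = 0.053000
Number of cashflows N = 7
Cashflows (t years, CF_t, discount factor 1/(1+y/m)^(m*t), PV):
  t = 1.0000: CF_t = 30.000000, DF = 0.949668, PV = 28.490028
  t = 2.0000: CF_t = 30.000000, DF = 0.901869, PV = 27.056057
  t = 3.0000: CF_t = 30.000000, DF = 0.856475, PV = 25.694262
  t = 4.0000: CF_t = 30.000000, DF = 0.813367, PV = 24.401008
  t = 5.0000: CF_t = 30.000000, DF = 0.772428, PV = 23.172847
  t = 6.0000: CF_t = 30.000000, DF = 0.733550, PV = 22.006503
  t = 7.0000: CF_t = 1030.000000, DF = 0.696629, PV = 717.527625
Price P = sum_t PV_t = 868.348331
Macaulay numerator sum_t t * PV_t:
  t * PV_t at t = 1.0000: 28.490028
  t * PV_t at t = 2.0000: 54.112115
  t * PV_t at t = 3.0000: 77.082785
  t * PV_t at t = 4.0000: 97.604033
  t * PV_t at t = 5.0000: 115.864236
  t * PV_t at t = 6.0000: 132.039016
  t * PV_t at t = 7.0000: 5022.693378
Macaulay duration D = (sum_t t * PV_t) / P = 5527.885590 / 868.348331 = 6.365977

Answer: Macaulay duration = 6.3660 years


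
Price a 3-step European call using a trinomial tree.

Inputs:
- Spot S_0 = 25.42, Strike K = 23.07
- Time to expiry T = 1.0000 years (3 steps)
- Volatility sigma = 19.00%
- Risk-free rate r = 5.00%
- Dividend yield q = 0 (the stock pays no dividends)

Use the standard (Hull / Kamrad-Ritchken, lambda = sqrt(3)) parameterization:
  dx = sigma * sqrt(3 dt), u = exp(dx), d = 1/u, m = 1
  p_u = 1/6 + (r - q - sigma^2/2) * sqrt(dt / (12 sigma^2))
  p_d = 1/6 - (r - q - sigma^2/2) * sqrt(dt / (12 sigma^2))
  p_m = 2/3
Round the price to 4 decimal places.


Answer: Price = V(0,0) = 4.0829

Derivation:
dt = T/N = 0.333333; dx = sigma*sqrt(3*dt) = 0.190000
u = exp(dx) = 1.209250; d = 1/u = 0.826959
p_u = 0.194693, p_m = 0.666667, p_d = 0.138640
Discount per step: exp(-r*dt) = 0.983471
Stock lattice S(k, j) with j the centered position index:
  k=0: S(0,+0) = 25.4200
  k=1: S(1,-1) = 21.0213; S(1,+0) = 25.4200; S(1,+1) = 30.7391
  k=2: S(2,-2) = 17.3838; S(2,-1) = 21.0213; S(2,+0) = 25.4200; S(2,+1) = 30.7391; S(2,+2) = 37.1713
  k=3: S(3,-3) = 14.3757; S(3,-2) = 17.3838; S(3,-1) = 21.0213; S(3,+0) = 25.4200; S(3,+1) = 30.7391; S(3,+2) = 37.1713; S(3,+3) = 44.9493
Terminal payoffs V(N, j) = max(S_T - K, 0):
  V(3,-3) = 0.000000; V(3,-2) = 0.000000; V(3,-1) = 0.000000; V(3,+0) = 2.350000; V(3,+1) = 7.669125; V(3,+2) = 14.101274; V(3,+3) = 21.879348
Backward induction: V(k, j) = exp(-r*dt) * [p_u * V(k+1, j+1) + p_m * V(k+1, j) + p_d * V(k+1, j-1)]
  V(2,-2) = exp(-r*dt) * [p_u*0.000000 + p_m*0.000000 + p_d*0.000000] = 0.000000
  V(2,-1) = exp(-r*dt) * [p_u*2.350000 + p_m*0.000000 + p_d*0.000000] = 0.449966
  V(2,+0) = exp(-r*dt) * [p_u*7.669125 + p_m*2.350000 + p_d*0.000000] = 3.009218
  V(2,+1) = exp(-r*dt) * [p_u*14.101274 + p_m*7.669125 + p_d*2.350000] = 8.048705
  V(2,+2) = exp(-r*dt) * [p_u*21.879348 + p_m*14.101274 + p_d*7.669125] = 14.480491
  V(1,-1) = exp(-r*dt) * [p_u*3.009218 + p_m*0.449966 + p_d*0.000000] = 0.871209
  V(1,+0) = exp(-r*dt) * [p_u*8.048705 + p_m*3.009218 + p_d*0.449966] = 3.575464
  V(1,+1) = exp(-r*dt) * [p_u*14.480491 + p_m*8.048705 + p_d*3.009218] = 8.460069
  V(0,+0) = exp(-r*dt) * [p_u*8.460069 + p_m*3.575464 + p_d*0.871209] = 4.082925


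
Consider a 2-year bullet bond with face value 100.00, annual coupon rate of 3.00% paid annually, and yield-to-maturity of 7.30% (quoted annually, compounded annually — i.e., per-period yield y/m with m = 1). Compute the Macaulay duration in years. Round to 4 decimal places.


Answer: Macaulay duration = 1.9697 years

Derivation:
Coupon per period c = face * coupon_rate / m = 3.000000
Periods per year m = 1; per-period yield y/m = 0.073000
Number of cashflows N = 2
Cashflows (t years, CF_t, discount factor 1/(1+y/m)^(m*t), PV):
  t = 1.0000: CF_t = 3.000000, DF = 0.931966, PV = 2.795899
  t = 2.0000: CF_t = 103.000000, DF = 0.868561, PV = 89.461831
Price P = sum_t PV_t = 92.257730
Macaulay numerator sum_t t * PV_t:
  t * PV_t at t = 1.0000: 2.795899
  t * PV_t at t = 2.0000: 178.923661
Macaulay duration D = (sum_t t * PV_t) / P = 181.719561 / 92.257730 = 1.969695


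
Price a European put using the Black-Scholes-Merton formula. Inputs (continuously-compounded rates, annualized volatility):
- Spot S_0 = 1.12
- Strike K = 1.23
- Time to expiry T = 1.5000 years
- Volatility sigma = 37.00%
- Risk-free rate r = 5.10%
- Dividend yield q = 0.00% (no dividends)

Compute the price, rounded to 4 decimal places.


Answer: Price = 0.2123

Derivation:
d1 = (ln(S/K) + (r - q + 0.5*sigma^2) * T) / (sigma * sqrt(T)) = 0.18865378
d2 = d1 - sigma * sqrt(T) = -0.26450183
exp(-rT) = 0.92635291; exp(-qT) = 1.00000000
P = K * exp(-rT) * N(-d2) - S_0 * exp(-qT) * N(-d1)
N(-d1) = 0.42518209; N(-d2) = 0.60430337
P = 1.2300 * 0.92635291 * 0.60430337 - 1.1200 * 1.00000000 * 0.42518209 = 0.2123


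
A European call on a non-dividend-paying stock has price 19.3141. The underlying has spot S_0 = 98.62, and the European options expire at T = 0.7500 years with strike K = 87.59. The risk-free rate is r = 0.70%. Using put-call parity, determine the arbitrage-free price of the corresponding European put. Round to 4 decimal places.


Put-call parity: C - P = S_0 * exp(-qT) - K * exp(-rT).
S_0 * exp(-qT) = 98.6200 * 1.00000000 = 98.62000000
K * exp(-rT) = 87.5900 * 0.99476376 = 87.13135749
P = C - S*exp(-qT) + K*exp(-rT)
P = 19.3141 - 98.62000000 + 87.13135749 = 7.8255

Answer: Put price = 7.8255


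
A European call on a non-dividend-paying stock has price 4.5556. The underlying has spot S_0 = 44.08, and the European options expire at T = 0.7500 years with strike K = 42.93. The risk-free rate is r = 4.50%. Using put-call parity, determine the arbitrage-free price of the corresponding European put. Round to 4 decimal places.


Answer: Put price = 1.9809

Derivation:
Put-call parity: C - P = S_0 * exp(-qT) - K * exp(-rT).
S_0 * exp(-qT) = 44.0800 * 1.00000000 = 44.08000000
K * exp(-rT) = 42.9300 * 0.96681318 = 41.50528972
P = C - S*exp(-qT) + K*exp(-rT)
P = 4.5556 - 44.08000000 + 41.50528972 = 1.9809


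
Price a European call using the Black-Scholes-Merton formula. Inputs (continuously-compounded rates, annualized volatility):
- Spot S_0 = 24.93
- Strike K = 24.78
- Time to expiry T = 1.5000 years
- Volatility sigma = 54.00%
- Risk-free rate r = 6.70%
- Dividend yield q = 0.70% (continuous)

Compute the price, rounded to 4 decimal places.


d1 = (ln(S/K) + (r - q + 0.5*sigma^2) * T) / (sigma * sqrt(T)) = 0.47588902
d2 = d1 - sigma * sqrt(T) = -0.18547321
exp(-rT) = 0.90438511; exp(-qT) = 0.98955493
C = S_0 * exp(-qT) * N(d1) - K * exp(-rT) * N(d2)
N(d1) = 0.68292328; N(d2) = 0.42642894
C = 24.9300 * 0.98955493 * 0.68292328 - 24.7800 * 0.90438511 * 0.42642894 = 7.2909

Answer: Price = 7.2909


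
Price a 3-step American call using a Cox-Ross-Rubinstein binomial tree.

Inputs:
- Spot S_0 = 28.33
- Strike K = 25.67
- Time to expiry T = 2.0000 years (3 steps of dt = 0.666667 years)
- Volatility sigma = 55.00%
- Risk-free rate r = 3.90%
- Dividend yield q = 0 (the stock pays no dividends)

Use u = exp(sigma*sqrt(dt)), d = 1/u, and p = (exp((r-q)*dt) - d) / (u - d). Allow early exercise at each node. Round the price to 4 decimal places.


Answer: Price = V(0,0) = 10.9069

Derivation:
dt = T/N = 0.666667
u = exp(sigma*sqrt(dt)) = 1.566859; d = 1/u = 0.638219
p = (exp((r-q)*dt) - d) / (u - d) = 0.417946
Discount per step: exp(-r*dt) = 0.974335
Stock lattice S(k, i) with i counting down-moves:
  k=0: S(0,0) = 28.3300
  k=1: S(1,0) = 44.3891; S(1,1) = 18.0808
  k=2: S(2,0) = 69.5515; S(2,1) = 28.3300; S(2,2) = 11.5395
  k=3: S(3,0) = 108.9774; S(3,1) = 44.3891; S(3,2) = 18.0808; S(3,3) = 7.3647
Terminal payoffs V(N, i) = max(S_T - K, 0):
  V(3,0) = 83.307416; V(3,1) = 18.719122; V(3,2) = 0.000000; V(3,3) = 0.000000
Backward induction: V(k, i) = exp(-r*dt) * [p * V(k+1, i) + (1-p) * V(k+1, i+1)]; then take max(V_cont, immediate exercise) for American.
  V(2,0) = exp(-r*dt) * [p*83.307416 + (1-p)*18.719122] = 44.540323; exercise = 43.881505; V(2,0) = max -> 44.540323
  V(2,1) = exp(-r*dt) * [p*18.719122 + (1-p)*0.000000] = 7.622795; exercise = 2.660000; V(2,1) = max -> 7.622795
  V(2,2) = exp(-r*dt) * [p*0.000000 + (1-p)*0.000000] = 0.000000; exercise = 0.000000; V(2,2) = max -> 0.000000
  V(1,0) = exp(-r*dt) * [p*44.540323 + (1-p)*7.622795] = 22.460701; exercise = 18.719122; V(1,0) = max -> 22.460701
  V(1,1) = exp(-r*dt) * [p*7.622795 + (1-p)*0.000000] = 3.104152; exercise = 0.000000; V(1,1) = max -> 3.104152
  V(0,0) = exp(-r*dt) * [p*22.460701 + (1-p)*3.104152] = 10.906852; exercise = 2.660000; V(0,0) = max -> 10.906852


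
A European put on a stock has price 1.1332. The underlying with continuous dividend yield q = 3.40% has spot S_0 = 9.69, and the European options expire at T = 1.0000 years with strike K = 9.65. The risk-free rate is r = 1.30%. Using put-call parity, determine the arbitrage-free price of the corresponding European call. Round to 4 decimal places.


Answer: Call price = 0.9739

Derivation:
Put-call parity: C - P = S_0 * exp(-qT) - K * exp(-rT).
S_0 * exp(-qT) = 9.6900 * 0.96657150 = 9.36607788
K * exp(-rT) = 9.6500 * 0.98708414 = 9.52536190
C = P + S*exp(-qT) - K*exp(-rT)
C = 1.1332 + 9.36607788 - 9.52536190 = 0.9739


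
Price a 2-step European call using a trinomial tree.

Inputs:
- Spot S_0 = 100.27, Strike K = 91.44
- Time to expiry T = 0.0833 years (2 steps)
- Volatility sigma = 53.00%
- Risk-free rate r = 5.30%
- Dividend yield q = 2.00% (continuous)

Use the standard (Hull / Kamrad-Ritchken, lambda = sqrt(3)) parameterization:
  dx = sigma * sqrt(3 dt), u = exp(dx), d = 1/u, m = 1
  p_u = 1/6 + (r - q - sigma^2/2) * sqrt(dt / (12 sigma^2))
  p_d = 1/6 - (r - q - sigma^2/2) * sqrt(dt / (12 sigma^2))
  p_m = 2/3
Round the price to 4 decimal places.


dt = T/N = 0.041650; dx = sigma*sqrt(3*dt) = 0.187346
u = exp(dx) = 1.206044; d = 1/u = 0.829157
p_u = 0.154723, p_m = 0.666667, p_d = 0.178611
Discount per step: exp(-r*dt) = 0.997795
Stock lattice S(k, j) with j the centered position index:
  k=0: S(0,+0) = 100.2700
  k=1: S(1,-1) = 83.1396; S(1,+0) = 100.2700; S(1,+1) = 120.9301
  k=2: S(2,-2) = 68.9358; S(2,-1) = 83.1396; S(2,+0) = 100.2700; S(2,+1) = 120.9301; S(2,+2) = 145.8470
Terminal payoffs V(N, j) = max(S_T - K, 0):
  V(2,-2) = 0.000000; V(2,-1) = 0.000000; V(2,+0) = 8.830000; V(2,+1) = 29.490060; V(2,+2) = 54.407008
Backward induction: V(k, j) = exp(-r*dt) * [p_u * V(k+1, j+1) + p_m * V(k+1, j) + p_d * V(k+1, j-1)]
  V(1,-1) = exp(-r*dt) * [p_u*8.830000 + p_m*0.000000 + p_d*0.000000] = 1.363189
  V(1,+0) = exp(-r*dt) * [p_u*29.490060 + p_m*8.830000 + p_d*0.000000] = 10.426408
  V(1,+1) = exp(-r*dt) * [p_u*54.407008 + p_m*29.490060 + p_d*8.830000] = 29.589783
  V(0,+0) = exp(-r*dt) * [p_u*29.589783 + p_m*10.426408 + p_d*1.363189] = 11.746672

Answer: Price = V(0,0) = 11.7467


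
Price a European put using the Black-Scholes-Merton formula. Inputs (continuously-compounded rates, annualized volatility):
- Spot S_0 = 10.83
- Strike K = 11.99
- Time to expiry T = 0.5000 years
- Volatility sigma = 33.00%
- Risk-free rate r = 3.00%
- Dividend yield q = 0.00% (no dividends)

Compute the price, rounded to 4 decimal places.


d1 = (ln(S/K) + (r - q + 0.5*sigma^2) * T) / (sigma * sqrt(T)) = -0.25510659
d2 = d1 - sigma * sqrt(T) = -0.48845183
exp(-rT) = 0.98511194; exp(-qT) = 1.00000000
P = K * exp(-rT) * N(-d2) - S_0 * exp(-qT) * N(-d1)
N(-d1) = 0.60067961; N(-d2) = 0.68738508
P = 11.9900 * 0.98511194 * 0.68738508 - 10.8300 * 1.00000000 * 0.60067961 = 1.6137

Answer: Price = 1.6137


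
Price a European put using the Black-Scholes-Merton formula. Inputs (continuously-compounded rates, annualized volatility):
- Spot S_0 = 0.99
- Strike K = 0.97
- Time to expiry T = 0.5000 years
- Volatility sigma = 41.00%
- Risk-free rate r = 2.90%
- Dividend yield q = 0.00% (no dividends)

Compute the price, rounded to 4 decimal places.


d1 = (ln(S/K) + (r - q + 0.5*sigma^2) * T) / (sigma * sqrt(T)) = 0.26536811
d2 = d1 - sigma * sqrt(T) = -0.02454567
exp(-rT) = 0.98560462; exp(-qT) = 1.00000000
P = K * exp(-rT) * N(-d2) - S_0 * exp(-qT) * N(-d1)
N(-d1) = 0.39536295; N(-d2) = 0.50979132
P = 0.9700 * 0.98560462 * 0.50979132 - 0.9900 * 1.00000000 * 0.39536295 = 0.0960

Answer: Price = 0.0960


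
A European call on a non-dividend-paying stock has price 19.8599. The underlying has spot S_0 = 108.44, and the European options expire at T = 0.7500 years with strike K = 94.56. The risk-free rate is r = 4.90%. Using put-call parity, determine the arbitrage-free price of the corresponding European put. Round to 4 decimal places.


Answer: Put price = 2.5679

Derivation:
Put-call parity: C - P = S_0 * exp(-qT) - K * exp(-rT).
S_0 * exp(-qT) = 108.4400 * 1.00000000 = 108.44000000
K * exp(-rT) = 94.5600 * 0.96391708 = 91.14799951
P = C - S*exp(-qT) + K*exp(-rT)
P = 19.8599 - 108.44000000 + 91.14799951 = 2.5679


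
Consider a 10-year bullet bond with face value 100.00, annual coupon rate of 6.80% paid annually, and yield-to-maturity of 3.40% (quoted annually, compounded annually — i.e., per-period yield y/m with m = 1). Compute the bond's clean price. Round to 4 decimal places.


Coupon per period c = face * coupon_rate / m = 6.800000
Periods per year m = 1; per-period yield y/m = 0.034000
Number of cashflows N = 10
Cashflows (t years, CF_t, discount factor 1/(1+y/m)^(m*t), PV):
  t = 1.0000: CF_t = 6.800000, DF = 0.967118, PV = 6.576402
  t = 2.0000: CF_t = 6.800000, DF = 0.935317, PV = 6.360157
  t = 3.0000: CF_t = 6.800000, DF = 0.904562, PV = 6.151022
  t = 4.0000: CF_t = 6.800000, DF = 0.874818, PV = 5.948764
  t = 5.0000: CF_t = 6.800000, DF = 0.846052, PV = 5.753157
  t = 6.0000: CF_t = 6.800000, DF = 0.818233, PV = 5.563982
  t = 7.0000: CF_t = 6.800000, DF = 0.791327, PV = 5.381027
  t = 8.0000: CF_t = 6.800000, DF = 0.765307, PV = 5.204088
  t = 9.0000: CF_t = 6.800000, DF = 0.740142, PV = 5.032967
  t = 10.0000: CF_t = 106.800000, DF = 0.715805, PV = 76.447954
Price P = sum_t PV_t = 128.419519

Answer: Price = 128.4195


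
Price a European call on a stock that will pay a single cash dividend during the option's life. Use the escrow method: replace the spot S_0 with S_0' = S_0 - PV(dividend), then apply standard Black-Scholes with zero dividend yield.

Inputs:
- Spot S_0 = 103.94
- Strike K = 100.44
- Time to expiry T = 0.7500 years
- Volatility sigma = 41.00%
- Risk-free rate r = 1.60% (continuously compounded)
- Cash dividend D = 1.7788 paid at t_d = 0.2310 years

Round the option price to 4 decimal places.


Answer: Price = 15.7004

Derivation:
PV(D) = D * exp(-r * t_d) = 1.7788 * 0.99631082 = 1.77223769
S_0' = S_0 - PV(D) = 103.9400 - 1.77223769 = 102.16776231
d1 = (ln(S_0'/K) + (r + sigma^2/2)*T) / (sigma*sqrt(T)) = 0.25936590
d2 = d1 - sigma*sqrt(T) = -0.09570452
exp(-rT) = 0.98807171
N(d1) = 0.60232353; N(d2) = 0.46187763
C = S_0' * N(d1) - K * exp(-rT) * N(d2) = 102.16776231 * 0.60232353 - 100.4400 * 0.98807171 * 0.46187763 = 15.7004


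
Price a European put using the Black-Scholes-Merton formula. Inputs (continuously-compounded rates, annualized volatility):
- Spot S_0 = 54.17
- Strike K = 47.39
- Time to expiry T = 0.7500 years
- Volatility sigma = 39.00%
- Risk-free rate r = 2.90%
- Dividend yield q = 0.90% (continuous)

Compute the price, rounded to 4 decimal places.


d1 = (ln(S/K) + (r - q + 0.5*sigma^2) * T) / (sigma * sqrt(T)) = 0.60918896
d2 = d1 - sigma * sqrt(T) = 0.27143905
exp(-rT) = 0.97848483; exp(-qT) = 0.99327273
P = K * exp(-rT) * N(-d2) - S_0 * exp(-qT) * N(-d1)
N(-d1) = 0.27119960; N(-d2) = 0.39302669
P = 47.3900 * 0.97848483 * 0.39302669 - 54.1700 * 0.99327273 * 0.27119960 = 3.6328

Answer: Price = 3.6328


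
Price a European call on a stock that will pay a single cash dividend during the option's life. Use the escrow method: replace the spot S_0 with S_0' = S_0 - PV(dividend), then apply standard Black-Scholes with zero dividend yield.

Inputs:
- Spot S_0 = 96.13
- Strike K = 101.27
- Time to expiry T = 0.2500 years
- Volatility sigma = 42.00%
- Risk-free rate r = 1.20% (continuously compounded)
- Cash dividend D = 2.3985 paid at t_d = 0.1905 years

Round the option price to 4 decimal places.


Answer: Price = 5.0283

Derivation:
PV(D) = D * exp(-r * t_d) = 2.3985 * 0.99771661 = 2.39302329
S_0' = S_0 - PV(D) = 96.1300 - 2.39302329 = 93.73697671
d1 = (ln(S_0'/K) + (r + sigma^2/2)*T) / (sigma*sqrt(T)) = -0.24879751
d2 = d1 - sigma*sqrt(T) = -0.45879751
exp(-rT) = 0.99700450
N(d1) = 0.40175871; N(d2) = 0.32318979
C = S_0' * N(d1) - K * exp(-rT) * N(d2) = 93.73697671 * 0.40175871 - 101.2700 * 0.99700450 * 0.32318979 = 5.0283


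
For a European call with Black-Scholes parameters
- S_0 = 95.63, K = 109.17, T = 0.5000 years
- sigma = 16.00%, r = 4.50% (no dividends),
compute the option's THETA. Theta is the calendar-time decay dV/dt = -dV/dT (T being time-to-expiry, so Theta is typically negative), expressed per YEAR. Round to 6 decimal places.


Answer: Theta = -3.569790

Derivation:
d1 = -0.9149937170; d2 = -1.0281308020
phi(d1) = 0.2624892148; exp(-qT) = 1.0000000000; exp(-rT) = 0.9777512372
Theta = -S*exp(-qT)*phi(d1)*sigma/(2*sqrt(T)) - r*K*exp(-rT)*N(d2) + q*S*exp(-qT)*N(d1)
N(d1) = 0.1800974643; N(d2) = 0.1519441516; sqrt(T) = 0.7071067812
Term 1 = -95.6300 * 1.0000000000 * 0.2624892148 * 0.1600 / (2 * 0.7071067812) = -2.8399494140
Term 2 = -0.0450 * 109.1700 * 0.9777512372 * 0.1519441516 = -0.7298408822
Term 3 = 0 (no dividend yield, q = 0)
Theta = -2.8399494140 + (-0.7298408822) + (0.0000000000) = -3.569790


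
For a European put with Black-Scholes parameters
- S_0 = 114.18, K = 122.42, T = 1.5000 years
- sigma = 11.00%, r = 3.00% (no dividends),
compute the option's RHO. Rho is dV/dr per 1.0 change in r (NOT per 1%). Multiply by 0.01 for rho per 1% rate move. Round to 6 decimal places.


Answer: Rho = -105.141137

Derivation:
d1 = -0.1158430866; d2 = -0.2505650225
phi(d1) = 0.3962744138; exp(-qT) = 1.0000000000; exp(-rT) = 0.9559974818
N(-d2) = 0.5989247864
Rho = -K*T*exp(-rT)*N(-d2) = -122.4200 * 1.5000 * 0.9559974818 * 0.5989247864 = -105.141137


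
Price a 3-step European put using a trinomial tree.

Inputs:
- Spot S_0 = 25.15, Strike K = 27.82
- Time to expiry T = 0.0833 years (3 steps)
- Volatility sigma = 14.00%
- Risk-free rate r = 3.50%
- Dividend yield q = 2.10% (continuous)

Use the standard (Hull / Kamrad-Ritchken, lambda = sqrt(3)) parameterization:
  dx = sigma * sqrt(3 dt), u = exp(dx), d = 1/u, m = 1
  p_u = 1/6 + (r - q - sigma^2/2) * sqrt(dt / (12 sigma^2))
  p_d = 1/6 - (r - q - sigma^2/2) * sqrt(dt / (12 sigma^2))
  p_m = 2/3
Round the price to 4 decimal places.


dt = T/N = 0.027767; dx = sigma*sqrt(3*dt) = 0.040406
u = exp(dx) = 1.041234; d = 1/u = 0.960399
p_u = 0.168110, p_m = 0.666667, p_d = 0.165224
Discount per step: exp(-r*dt) = 0.999029
Stock lattice S(k, j) with j the centered position index:
  k=0: S(0,+0) = 25.1500
  k=1: S(1,-1) = 24.1540; S(1,+0) = 25.1500; S(1,+1) = 26.1870
  k=2: S(2,-2) = 23.1975; S(2,-1) = 24.1540; S(2,+0) = 25.1500; S(2,+1) = 26.1870; S(2,+2) = 27.2668
  k=3: S(3,-3) = 22.2789; S(3,-2) = 23.1975; S(3,-1) = 24.1540; S(3,+0) = 25.1500; S(3,+1) = 26.1870; S(3,+2) = 27.2668; S(3,+3) = 28.3911
Terminal payoffs V(N, j) = max(K - S_T, 0):
  V(3,-3) = 5.541132; V(3,-2) = 4.622488; V(3,-1) = 3.665965; V(3,+0) = 2.670000; V(3,+1) = 1.632968; V(3,+2) = 0.553175; V(3,+3) = 0.000000
Backward induction: V(k, j) = exp(-r*dt) * [p_u * V(k+1, j+1) + p_m * V(k+1, j) + p_d * V(k+1, j-1)]
  V(2,-2) = exp(-r*dt) * [p_u*3.665965 + p_m*4.622488 + p_d*5.541132] = 4.608988
  V(2,-1) = exp(-r*dt) * [p_u*2.670000 + p_m*3.665965 + p_d*4.622488] = 3.653022
  V(2,+0) = exp(-r*dt) * [p_u*1.632968 + p_m*2.670000 + p_d*3.665965] = 2.657638
  V(2,+1) = exp(-r*dt) * [p_u*0.553175 + p_m*1.632968 + p_d*2.670000] = 1.621210
  V(2,+2) = exp(-r*dt) * [p_u*0.000000 + p_m*0.553175 + p_d*1.632968] = 0.637968
  V(1,-1) = exp(-r*dt) * [p_u*2.657638 + p_m*3.653022 + p_d*4.608988] = 3.640097
  V(1,+0) = exp(-r*dt) * [p_u*1.621210 + p_m*2.657638 + p_d*3.653022] = 2.645293
  V(1,+1) = exp(-r*dt) * [p_u*0.637968 + p_m*1.621210 + p_d*2.657638] = 1.625579
  V(0,+0) = exp(-r*dt) * [p_u*1.625579 + p_m*2.645293 + p_d*3.640097] = 2.635671

Answer: Price = V(0,0) = 2.6357


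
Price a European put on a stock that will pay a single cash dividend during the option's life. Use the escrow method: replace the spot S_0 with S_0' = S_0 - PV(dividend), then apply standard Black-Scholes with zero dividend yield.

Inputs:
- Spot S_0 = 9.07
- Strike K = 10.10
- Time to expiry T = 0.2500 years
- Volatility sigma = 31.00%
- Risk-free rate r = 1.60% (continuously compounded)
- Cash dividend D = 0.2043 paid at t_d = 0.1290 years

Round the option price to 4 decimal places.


PV(D) = D * exp(-r * t_d) = 0.2043 * 0.99793813 = 0.20387876
S_0' = S_0 - PV(D) = 9.0700 - 0.20387876 = 8.86612124
d1 = (ln(S_0'/K) + (r + sigma^2/2)*T) / (sigma*sqrt(T)) = -0.73732589
d2 = d1 - sigma*sqrt(T) = -0.89232589
exp(-rT) = 0.99600799
N(-d1) = 0.76953790; N(-d2) = 0.81389086
P = K * exp(-rT) * N(-d2) - S_0' * N(-d1) = 10.1000 * 0.99600799 * 0.81389086 - 8.86612124 * 0.76953790 = 1.3647

Answer: Price = 1.3647


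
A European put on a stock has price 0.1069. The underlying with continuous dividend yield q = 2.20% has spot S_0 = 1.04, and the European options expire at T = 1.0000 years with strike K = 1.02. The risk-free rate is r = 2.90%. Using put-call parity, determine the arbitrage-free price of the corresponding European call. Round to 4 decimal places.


Put-call parity: C - P = S_0 * exp(-qT) - K * exp(-rT).
S_0 * exp(-qT) = 1.0400 * 0.97824024 = 1.01736984
K * exp(-rT) = 1.0200 * 0.97141646 = 0.99084479
C = P + S*exp(-qT) - K*exp(-rT)
C = 0.1069 + 1.01736984 - 0.99084479 = 0.1334

Answer: Call price = 0.1334


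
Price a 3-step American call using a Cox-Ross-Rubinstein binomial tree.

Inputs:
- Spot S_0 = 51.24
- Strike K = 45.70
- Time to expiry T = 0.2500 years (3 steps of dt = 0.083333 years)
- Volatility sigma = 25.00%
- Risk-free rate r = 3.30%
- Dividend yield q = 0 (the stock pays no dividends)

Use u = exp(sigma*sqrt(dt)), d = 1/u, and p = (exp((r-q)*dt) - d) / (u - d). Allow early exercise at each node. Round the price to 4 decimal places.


dt = T/N = 0.083333
u = exp(sigma*sqrt(dt)) = 1.074837; d = 1/u = 0.930374
p = (exp((r-q)*dt) - d) / (u - d) = 0.501028
Discount per step: exp(-r*dt) = 0.997254
Stock lattice S(k, i) with i counting down-moves:
  k=0: S(0,0) = 51.2400
  k=1: S(1,0) = 55.0746; S(1,1) = 47.6724
  k=2: S(2,0) = 59.1962; S(2,1) = 51.2400; S(2,2) = 44.3531
  k=3: S(3,0) = 63.6263; S(3,1) = 55.0746; S(3,2) = 47.6724; S(3,3) = 41.2650
Terminal payoffs V(N, i) = max(S_T - K, 0):
  V(3,0) = 17.926295; V(3,1) = 9.374635; V(3,2) = 1.972356; V(3,3) = 0.000000
Backward induction: V(k, i) = exp(-r*dt) * [p * V(k+1, i) + (1-p) * V(k+1, i+1)]; then take max(V_cont, immediate exercise) for American.
  V(2,0) = exp(-r*dt) * [p*17.926295 + (1-p)*9.374635] = 13.621743; exercise = 13.496241; V(2,0) = max -> 13.621743
  V(2,1) = exp(-r*dt) * [p*9.374635 + (1-p)*1.972356] = 5.665502; exercise = 5.540000; V(2,1) = max -> 5.665502
  V(2,2) = exp(-r*dt) * [p*1.972356 + (1-p)*0.000000] = 0.985492; exercise = 0.000000; V(2,2) = max -> 0.985492
  V(1,0) = exp(-r*dt) * [p*13.621743 + (1-p)*5.665502] = 9.625295; exercise = 9.374635; V(1,0) = max -> 9.625295
  V(1,1) = exp(-r*dt) * [p*5.665502 + (1-p)*0.985492] = 3.321162; exercise = 1.972356; V(1,1) = max -> 3.321162
  V(0,0) = exp(-r*dt) * [p*9.625295 + (1-p)*3.321162] = 6.461913; exercise = 5.540000; V(0,0) = max -> 6.461913

Answer: Price = V(0,0) = 6.4619


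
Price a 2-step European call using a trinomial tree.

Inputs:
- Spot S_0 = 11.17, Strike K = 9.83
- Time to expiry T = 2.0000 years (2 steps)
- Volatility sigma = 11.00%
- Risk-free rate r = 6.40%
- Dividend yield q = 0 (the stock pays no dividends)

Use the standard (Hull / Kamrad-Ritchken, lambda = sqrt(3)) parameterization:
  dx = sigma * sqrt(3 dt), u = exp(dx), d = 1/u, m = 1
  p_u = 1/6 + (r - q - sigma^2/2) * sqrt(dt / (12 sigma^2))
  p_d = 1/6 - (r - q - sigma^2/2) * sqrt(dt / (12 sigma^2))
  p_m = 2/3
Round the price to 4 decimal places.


Answer: Price = V(0,0) = 2.4956

Derivation:
dt = T/N = 1.000000; dx = sigma*sqrt(3*dt) = 0.190526
u = exp(dx) = 1.209885; d = 1/u = 0.826525
p_u = 0.318746, p_m = 0.666667, p_d = 0.014587
Discount per step: exp(-r*dt) = 0.938005
Stock lattice S(k, j) with j the centered position index:
  k=0: S(0,+0) = 11.1700
  k=1: S(1,-1) = 9.2323; S(1,+0) = 11.1700; S(1,+1) = 13.5144
  k=2: S(2,-2) = 7.6307; S(2,-1) = 9.2323; S(2,+0) = 11.1700; S(2,+1) = 13.5144; S(2,+2) = 16.3509
Terminal payoffs V(N, j) = max(S_T - K, 0):
  V(2,-2) = 0.000000; V(2,-1) = 0.000000; V(2,+0) = 1.340000; V(2,+1) = 3.684419; V(2,+2) = 6.520898
Backward induction: V(k, j) = exp(-r*dt) * [p_u * V(k+1, j+1) + p_m * V(k+1, j) + p_d * V(k+1, j-1)]
  V(1,-1) = exp(-r*dt) * [p_u*1.340000 + p_m*0.000000 + p_d*0.000000] = 0.400640
  V(1,+0) = exp(-r*dt) * [p_u*3.684419 + p_m*1.340000 + p_d*0.000000] = 1.939538
  V(1,+1) = exp(-r*dt) * [p_u*6.520898 + p_m*3.684419 + p_d*1.340000] = 4.271990
  V(0,+0) = exp(-r*dt) * [p_u*4.271990 + p_m*1.939538 + p_d*0.400640] = 2.495609


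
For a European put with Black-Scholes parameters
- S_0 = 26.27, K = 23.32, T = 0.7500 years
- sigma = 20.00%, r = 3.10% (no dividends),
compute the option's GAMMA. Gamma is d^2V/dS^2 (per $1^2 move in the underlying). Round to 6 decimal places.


d1 = 0.9085544230; d2 = 0.7353493423
phi(d1) = 0.2640348695; exp(-qT) = 1.0000000000; exp(-rT) = 0.9770181987
Gamma = exp(-qT) * phi(d1) / (S * sigma * sqrt(T)) = 1.0000000000 * 0.2640348695 / (26.2700 * 0.2000 * 0.8660254038) = 0.058028

Answer: Gamma = 0.058028


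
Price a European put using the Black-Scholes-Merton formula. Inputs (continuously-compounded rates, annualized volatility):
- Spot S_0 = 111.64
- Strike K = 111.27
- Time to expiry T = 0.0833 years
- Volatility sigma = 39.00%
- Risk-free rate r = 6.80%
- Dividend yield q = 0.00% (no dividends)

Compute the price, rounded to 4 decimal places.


Answer: Price = 4.5048

Derivation:
d1 = (ln(S/K) + (r - q + 0.5*sigma^2) * T) / (sigma * sqrt(T)) = 0.13609619
d2 = d1 - sigma * sqrt(T) = 0.02353540
exp(-rT) = 0.99435161; exp(-qT) = 1.00000000
P = K * exp(-rT) * N(-d2) - S_0 * exp(-qT) * N(-d1)
N(-d1) = 0.44587262; N(-d2) = 0.49061160
P = 111.2700 * 0.99435161 * 0.49061160 - 111.6400 * 1.00000000 * 0.44587262 = 4.5048


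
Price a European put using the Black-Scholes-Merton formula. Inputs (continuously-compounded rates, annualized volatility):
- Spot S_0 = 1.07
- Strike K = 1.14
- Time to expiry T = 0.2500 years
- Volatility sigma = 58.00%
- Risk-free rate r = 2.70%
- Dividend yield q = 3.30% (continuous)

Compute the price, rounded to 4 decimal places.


Answer: Price = 0.1651

Derivation:
d1 = (ln(S/K) + (r - q + 0.5*sigma^2) * T) / (sigma * sqrt(T)) = -0.07868832
d2 = d1 - sigma * sqrt(T) = -0.36868832
exp(-rT) = 0.99327273; exp(-qT) = 0.99178394
P = K * exp(-rT) * N(-d2) - S_0 * exp(-qT) * N(-d1)
N(-d1) = 0.53135973; N(-d2) = 0.64381997
P = 1.1400 * 0.99327273 * 0.64381997 - 1.0700 * 0.99178394 * 0.53135973 = 0.1651


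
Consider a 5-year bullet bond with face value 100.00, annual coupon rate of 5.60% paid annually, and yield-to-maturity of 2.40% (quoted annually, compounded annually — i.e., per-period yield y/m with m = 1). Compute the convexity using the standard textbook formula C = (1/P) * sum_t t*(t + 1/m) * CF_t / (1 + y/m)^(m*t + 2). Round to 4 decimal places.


Coupon per period c = face * coupon_rate / m = 5.600000
Periods per year m = 1; per-period yield y/m = 0.024000
Number of cashflows N = 5
Cashflows (t years, CF_t, discount factor 1/(1+y/m)^(m*t), PV):
  t = 1.0000: CF_t = 5.600000, DF = 0.976562, PV = 5.468750
  t = 2.0000: CF_t = 5.600000, DF = 0.953674, PV = 5.340576
  t = 3.0000: CF_t = 5.600000, DF = 0.931323, PV = 5.215406
  t = 4.0000: CF_t = 5.600000, DF = 0.909495, PV = 5.093170
  t = 5.0000: CF_t = 105.600000, DF = 0.888178, PV = 93.791641
Price P = sum_t PV_t = 114.909544
Convexity numerator sum_t t*(t + 1/m) * CF_t / (1+y/m)^(m*t + 2):
  t = 1.0000: term = 10.430813
  t = 2.0000: term = 30.559022
  t = 3.0000: term = 59.685590
  t = 4.0000: term = 97.144515
  t = 5.0000: term = 2683.400377
Convexity = (1/P) * sum = 2881.220316 / 114.909544 = 25.073812

Answer: Convexity = 25.0738


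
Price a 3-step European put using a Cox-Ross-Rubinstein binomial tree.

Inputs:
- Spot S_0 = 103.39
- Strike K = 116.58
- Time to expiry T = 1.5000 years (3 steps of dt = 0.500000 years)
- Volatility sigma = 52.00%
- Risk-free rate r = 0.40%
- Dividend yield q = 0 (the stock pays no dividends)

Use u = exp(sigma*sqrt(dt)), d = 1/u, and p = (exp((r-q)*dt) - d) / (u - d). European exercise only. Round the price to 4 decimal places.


dt = T/N = 0.500000
u = exp(sigma*sqrt(dt)) = 1.444402; d = 1/u = 0.692328
p = (exp((r-q)*dt) - d) / (u - d) = 0.411760
Discount per step: exp(-r*dt) = 0.998002
Stock lattice S(k, i) with i counting down-moves:
  k=0: S(0,0) = 103.3900
  k=1: S(1,0) = 149.3367; S(1,1) = 71.5798
  k=2: S(2,0) = 215.7023; S(2,1) = 103.3900; S(2,2) = 49.5567
  k=3: S(3,0) = 311.5609; S(3,1) = 149.3367; S(3,2) = 71.5798; S(3,3) = 34.3095
Terminal payoffs V(N, i) = max(K - S_T, 0):
  V(3,0) = 0.000000; V(3,1) = 0.000000; V(3,2) = 45.000214; V(3,3) = 82.270521
Backward induction: V(k, i) = exp(-r*dt) * [p * V(k+1, i) + (1-p) * V(k+1, i+1)].
  V(2,0) = exp(-r*dt) * [p*0.000000 + (1-p)*0.000000] = 0.000000
  V(2,1) = exp(-r*dt) * [p*0.000000 + (1-p)*45.000214] = 26.418039
  V(2,2) = exp(-r*dt) * [p*45.000214 + (1-p)*82.270521] = 66.790387
  V(1,0) = exp(-r*dt) * [p*0.000000 + (1-p)*26.418039] = 15.509099
  V(1,1) = exp(-r*dt) * [p*26.418039 + (1-p)*66.790387] = 50.066438
  V(0,0) = exp(-r*dt) * [p*15.509099 + (1-p)*50.066438] = 35.765507

Answer: Price = V(0,0) = 35.7655


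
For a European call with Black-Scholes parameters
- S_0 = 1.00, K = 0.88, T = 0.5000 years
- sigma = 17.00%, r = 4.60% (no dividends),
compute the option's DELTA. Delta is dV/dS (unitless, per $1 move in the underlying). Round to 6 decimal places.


Answer: Delta = 0.905724

Derivation:
d1 = 1.3148723096; d2 = 1.1946641568
phi(d1) = 0.1680685867; exp(-qT) = 1.0000000000; exp(-rT) = 0.9772624838
N(d1) = 0.9057235898
Delta = exp(-qT) * N(d1) = 1.0000000000 * 0.9057235898 = 0.905724


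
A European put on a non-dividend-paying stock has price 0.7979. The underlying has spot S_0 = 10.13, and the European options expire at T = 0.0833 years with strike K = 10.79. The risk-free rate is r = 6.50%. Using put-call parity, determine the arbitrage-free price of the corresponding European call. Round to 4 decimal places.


Put-call parity: C - P = S_0 * exp(-qT) - K * exp(-rT).
S_0 * exp(-qT) = 10.1300 * 1.00000000 = 10.13000000
K * exp(-rT) = 10.7900 * 0.99460013 = 10.73173542
C = P + S*exp(-qT) - K*exp(-rT)
C = 0.7979 + 10.13000000 - 10.73173542 = 0.1962

Answer: Call price = 0.1962


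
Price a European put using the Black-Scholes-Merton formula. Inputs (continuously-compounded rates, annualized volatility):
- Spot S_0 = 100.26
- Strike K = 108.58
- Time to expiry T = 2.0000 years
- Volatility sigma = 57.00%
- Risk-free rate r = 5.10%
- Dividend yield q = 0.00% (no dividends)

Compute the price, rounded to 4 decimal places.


Answer: Price = 29.9512

Derivation:
d1 = (ln(S/K) + (r - q + 0.5*sigma^2) * T) / (sigma * sqrt(T)) = 0.43068954
d2 = d1 - sigma * sqrt(T) = -0.37541219
exp(-rT) = 0.90302955; exp(-qT) = 1.00000000
P = K * exp(-rT) * N(-d2) - S_0 * exp(-qT) * N(-d1)
N(-d1) = 0.33334706; N(-d2) = 0.64632303
P = 108.5800 * 0.90302955 * 0.64632303 - 100.2600 * 1.00000000 * 0.33334706 = 29.9512


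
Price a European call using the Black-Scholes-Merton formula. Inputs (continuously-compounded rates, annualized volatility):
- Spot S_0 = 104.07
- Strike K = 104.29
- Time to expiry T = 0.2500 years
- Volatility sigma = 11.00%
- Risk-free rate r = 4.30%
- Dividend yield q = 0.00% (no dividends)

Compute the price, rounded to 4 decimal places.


Answer: Price = 2.7489

Derivation:
d1 = (ln(S/K) + (r - q + 0.5*sigma^2) * T) / (sigma * sqrt(T)) = 0.18455945
d2 = d1 - sigma * sqrt(T) = 0.12955945
exp(-rT) = 0.98930757; exp(-qT) = 1.00000000
C = S_0 * exp(-qT) * N(d1) - K * exp(-rT) * N(d2)
N(d1) = 0.57321270; N(d2) = 0.55154250
C = 104.0700 * 1.00000000 * 0.57321270 - 104.2900 * 0.98930757 * 0.55154250 = 2.7489


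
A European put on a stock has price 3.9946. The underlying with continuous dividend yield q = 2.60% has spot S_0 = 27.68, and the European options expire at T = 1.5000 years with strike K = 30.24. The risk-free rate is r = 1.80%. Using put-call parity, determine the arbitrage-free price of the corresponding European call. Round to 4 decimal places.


Answer: Call price = 1.1814

Derivation:
Put-call parity: C - P = S_0 * exp(-qT) - K * exp(-rT).
S_0 * exp(-qT) = 27.6800 * 0.96175071 = 26.62125963
K * exp(-rT) = 30.2400 * 0.97336124 = 29.43444394
C = P + S*exp(-qT) - K*exp(-rT)
C = 3.9946 + 26.62125963 - 29.43444394 = 1.1814


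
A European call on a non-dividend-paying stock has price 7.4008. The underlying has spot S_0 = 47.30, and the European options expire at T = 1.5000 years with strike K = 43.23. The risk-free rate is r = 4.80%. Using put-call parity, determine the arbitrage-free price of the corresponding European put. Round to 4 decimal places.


Answer: Put price = 0.3277

Derivation:
Put-call parity: C - P = S_0 * exp(-qT) - K * exp(-rT).
S_0 * exp(-qT) = 47.3000 * 1.00000000 = 47.30000000
K * exp(-rT) = 43.2300 * 0.93053090 = 40.22685063
P = C - S*exp(-qT) + K*exp(-rT)
P = 7.4008 - 47.30000000 + 40.22685063 = 0.3277


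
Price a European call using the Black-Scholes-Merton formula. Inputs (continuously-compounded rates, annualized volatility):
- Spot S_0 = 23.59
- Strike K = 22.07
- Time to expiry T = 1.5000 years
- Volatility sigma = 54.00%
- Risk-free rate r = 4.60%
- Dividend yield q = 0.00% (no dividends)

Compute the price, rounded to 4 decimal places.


Answer: Price = 7.3361

Derivation:
d1 = (ln(S/K) + (r - q + 0.5*sigma^2) * T) / (sigma * sqrt(T)) = 0.53571803
d2 = d1 - sigma * sqrt(T) = -0.12564420
exp(-rT) = 0.93332668; exp(-qT) = 1.00000000
C = S_0 * exp(-qT) * N(d1) - K * exp(-rT) * N(d2)
N(d1) = 0.70392328; N(d2) = 0.45000679
C = 23.5900 * 1.00000000 * 0.70392328 - 22.0700 * 0.93332668 * 0.45000679 = 7.3361
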